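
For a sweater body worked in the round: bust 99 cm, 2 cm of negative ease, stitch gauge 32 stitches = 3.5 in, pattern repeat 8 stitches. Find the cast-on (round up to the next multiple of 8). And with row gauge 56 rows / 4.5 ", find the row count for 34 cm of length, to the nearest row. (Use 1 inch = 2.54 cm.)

Cast on 352 stitches; work 167 rows.

Finished = 99 − 2 = 97 cm.
97 cm × 1/2.54 = 38.19 inches.
32/3.5 = 9.143 sts per in; 38.19 × 9.143 = 349.16 sts.
Next multiple of 8 → 352.
34 cm = 13.39 inches; × 12.444 = 166.58 → 167 rows.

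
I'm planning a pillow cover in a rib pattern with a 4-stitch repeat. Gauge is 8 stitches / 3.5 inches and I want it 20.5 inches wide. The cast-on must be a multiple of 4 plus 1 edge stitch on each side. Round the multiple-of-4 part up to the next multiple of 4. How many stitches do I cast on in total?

50 stitches.

8 / 3.5 = 2.286 sts per inch.
20.5 × 2.286 = 46.86 sts.
Less 2 edge sts → 44.86 for the repeat.
Next multiple of 4: 48.
Add back 2 edge sts → 50.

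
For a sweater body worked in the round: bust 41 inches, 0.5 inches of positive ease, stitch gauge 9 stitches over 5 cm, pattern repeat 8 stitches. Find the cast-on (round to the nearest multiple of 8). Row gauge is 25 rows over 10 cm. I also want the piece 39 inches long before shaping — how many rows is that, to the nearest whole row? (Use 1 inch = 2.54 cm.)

Cast on 192 stitches; work 248 rows.

Finished = 41 + 0.5 = 41.5 inches.
41.5 inches × 2.54 = 105.41 cm.
9/5 = 1.8 sts per cm; 105.41 × 1.8 = 189.74 sts.
Nearest multiple of 8 → 192.
39 inches = 99.06 cm; × 2.5 = 247.65 → 248 rows.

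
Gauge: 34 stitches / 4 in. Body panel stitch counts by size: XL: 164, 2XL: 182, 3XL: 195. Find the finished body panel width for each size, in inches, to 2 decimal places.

XL 19.29 inches; 2XL 21.41 inches; 3XL 22.94 inches.

34/4 = 8.5 sts per in.
XL: 164 / 8.5 = 19.294 → 19.29 in.
2XL: 182 / 8.5 = 21.412 → 21.41 in.
3XL: 195 / 8.5 = 22.941 → 22.94 in.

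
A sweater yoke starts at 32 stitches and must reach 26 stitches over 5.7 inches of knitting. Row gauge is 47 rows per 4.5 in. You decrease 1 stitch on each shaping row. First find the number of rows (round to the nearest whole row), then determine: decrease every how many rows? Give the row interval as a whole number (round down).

Rows = 5.7 × 10.444 = 59.5 → 60 rows.
Stitches to remove: 6 → 6 shaping rows (at 1 st each).
60 / 6 = 10.00 → every 10 rows.

Decrease every 10th row.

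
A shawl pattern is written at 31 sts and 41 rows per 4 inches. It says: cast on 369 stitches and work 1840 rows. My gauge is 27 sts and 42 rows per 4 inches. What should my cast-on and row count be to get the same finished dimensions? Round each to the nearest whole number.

Stitches: 369 × 27/31 = 321.39 → 321.
Rows: 1840 × 42/41 = 1884.88 → 1885.

Cast on 321 stitches; work 1885 rows.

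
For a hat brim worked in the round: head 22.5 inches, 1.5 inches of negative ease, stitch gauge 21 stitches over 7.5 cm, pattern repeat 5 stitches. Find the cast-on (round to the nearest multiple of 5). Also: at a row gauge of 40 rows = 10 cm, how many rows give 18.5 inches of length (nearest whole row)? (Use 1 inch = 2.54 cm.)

Finished = 22.5 − 1.5 = 21 inches.
21 inches × 2.54 = 53.34 cm.
21/7.5 = 2.8 sts per cm; 53.34 × 2.8 = 149.35 sts.
Nearest multiple of 5 → 150.
18.5 inches = 46.99 cm; × 4 = 187.96 → 188 rows.

Cast on 150 stitches; work 188 rows.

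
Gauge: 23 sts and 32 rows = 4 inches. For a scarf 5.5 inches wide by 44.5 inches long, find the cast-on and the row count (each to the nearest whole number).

Cast on 32 stitches and work 356 rows.

Stitch gauge = 23/4 = 5.75 sts/in; 5.5 × 5.75 = 31.62 → 32 sts.
Row gauge = 32/4 = 8 rows/in; 44.5 × 8 = 356.00 → 356 rows.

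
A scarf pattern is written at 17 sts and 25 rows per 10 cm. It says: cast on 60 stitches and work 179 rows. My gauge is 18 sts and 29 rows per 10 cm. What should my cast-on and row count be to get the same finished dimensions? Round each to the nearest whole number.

Stitches: 60 × 18/17 = 63.53 → 64.
Rows: 179 × 29/25 = 207.64 → 208.

Cast on 64 stitches; work 208 rows.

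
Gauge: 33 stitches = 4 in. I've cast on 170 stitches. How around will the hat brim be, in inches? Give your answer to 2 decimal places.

33 stitches / 4 inch = 8.25 stitches per inch.
170 / 8.25 = 20.606 inches.

20.61 inches.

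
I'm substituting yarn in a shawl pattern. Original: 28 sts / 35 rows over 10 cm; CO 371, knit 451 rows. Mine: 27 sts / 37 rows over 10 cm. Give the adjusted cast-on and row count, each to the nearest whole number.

Stitches: 371 × 27/28 = 357.75 → 358.
Rows: 451 × 37/35 = 476.77 → 477.

Cast on 358 stitches; work 477 rows.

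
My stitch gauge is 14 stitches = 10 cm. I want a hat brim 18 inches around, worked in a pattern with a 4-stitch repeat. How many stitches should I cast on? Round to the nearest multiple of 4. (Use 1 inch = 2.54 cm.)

18 in = 18 × 2.54 = 45.72 cm.
14 / 10 = 1.4 sts/cm.
45.72 × 1.4 = 64.01 sts.
→ 64.

64 stitches.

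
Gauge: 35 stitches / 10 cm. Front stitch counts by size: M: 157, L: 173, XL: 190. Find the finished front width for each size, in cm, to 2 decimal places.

35/10 = 3.5 sts per cm.
M: 157 / 3.5 = 44.857 → 44.86 cm.
L: 173 / 3.5 = 49.429 → 49.43 cm.
XL: 190 / 3.5 = 54.286 → 54.29 cm.

M 44.86 cm; L 49.43 cm; XL 54.29 cm.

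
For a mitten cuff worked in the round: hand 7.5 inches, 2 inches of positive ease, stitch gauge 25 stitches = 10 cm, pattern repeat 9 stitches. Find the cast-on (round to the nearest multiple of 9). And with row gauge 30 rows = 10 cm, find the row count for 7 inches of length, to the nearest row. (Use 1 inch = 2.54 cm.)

Finished = 7.5 + 2 = 9.5 inches.
9.5 inches × 2.54 = 24.13 cm.
25/10 = 2.5 sts per cm; 24.13 × 2.5 = 60.33 sts.
Nearest multiple of 9 → 63.
7 inches = 17.78 cm; × 3 = 53.34 → 53 rows.

Cast on 63 stitches; work 53 rows.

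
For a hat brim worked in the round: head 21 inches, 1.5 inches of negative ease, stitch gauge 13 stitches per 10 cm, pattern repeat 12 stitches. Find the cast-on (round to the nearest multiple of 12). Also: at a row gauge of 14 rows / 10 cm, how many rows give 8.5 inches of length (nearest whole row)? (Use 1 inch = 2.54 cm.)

Cast on 60 stitches; work 30 rows.

Finished = 21 − 1.5 = 19.5 inches.
19.5 inches × 2.54 = 49.53 cm.
13/10 = 1.3 sts per cm; 49.53 × 1.3 = 64.39 sts.
Nearest multiple of 12 → 60.
8.5 inches = 21.59 cm; × 1.4 = 30.23 → 30 rows.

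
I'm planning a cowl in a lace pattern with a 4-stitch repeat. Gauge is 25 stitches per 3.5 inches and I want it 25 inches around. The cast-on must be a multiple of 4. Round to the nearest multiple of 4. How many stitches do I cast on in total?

25 / 3.5 = 7.143 sts per inch.
25 × 7.143 = 178.57 sts.
Nearest multiple of 4: 180.

Cast on 180 stitches.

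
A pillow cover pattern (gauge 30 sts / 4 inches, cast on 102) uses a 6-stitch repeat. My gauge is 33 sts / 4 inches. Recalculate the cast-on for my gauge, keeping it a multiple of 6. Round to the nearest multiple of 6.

102 × 33 / 30 = 112.20.
Nearest multiple of 6: 114.

114 stitches.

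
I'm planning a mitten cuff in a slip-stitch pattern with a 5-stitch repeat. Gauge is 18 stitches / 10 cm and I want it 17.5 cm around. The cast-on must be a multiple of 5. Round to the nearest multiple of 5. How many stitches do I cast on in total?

18 / 10 = 1.8 sts per cm.
17.5 × 1.8 = 31.50 sts.
Nearest multiple of 5: 30.

30 stitches.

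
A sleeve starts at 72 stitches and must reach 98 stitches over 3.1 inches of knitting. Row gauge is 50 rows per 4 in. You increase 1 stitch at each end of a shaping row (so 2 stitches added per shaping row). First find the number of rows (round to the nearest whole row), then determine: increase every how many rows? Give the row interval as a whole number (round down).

Rows = 3.1 × 12.5 = 38.8 → 39 rows.
Stitches to add: 26 → 13 shaping rows (at 2 st each).
39 / 13 = 3.00 → every 3 rows.

Increase every 3rd row.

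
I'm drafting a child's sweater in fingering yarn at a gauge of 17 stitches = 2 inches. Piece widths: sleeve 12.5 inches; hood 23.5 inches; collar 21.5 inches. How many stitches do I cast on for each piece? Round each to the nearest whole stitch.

sleeve 106; hood 200; collar 183.

Rate = 17/2 = 8.5 sts per in.
sleeve: 12.5 × 8.5 = 106.25 → 106.
hood: 23.5 × 8.5 = 199.75 → 200.
collar: 21.5 × 8.5 = 182.75 → 183.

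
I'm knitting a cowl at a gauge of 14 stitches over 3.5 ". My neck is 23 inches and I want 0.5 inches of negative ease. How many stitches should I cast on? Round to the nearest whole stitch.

Finished = 23 − 0.5 = 22.5 in.
14 / 3.5 = 4 sts per inch.
22.50 × 4 = 90.00 sts.

Cast on 90 stitches.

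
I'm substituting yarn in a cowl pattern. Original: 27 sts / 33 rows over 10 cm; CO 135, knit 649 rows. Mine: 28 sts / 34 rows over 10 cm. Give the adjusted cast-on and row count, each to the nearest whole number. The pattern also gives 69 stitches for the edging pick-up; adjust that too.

Stitches: 135 × 28/27 = 140.00 → 140.
Rows: 649 × 34/33 = 668.67 → 669.
edging pick-up: 69 × 28/27 = 71.56 → 72.

Cast on 140 stitches; work 669 rows; edging pick-up 72 stitches.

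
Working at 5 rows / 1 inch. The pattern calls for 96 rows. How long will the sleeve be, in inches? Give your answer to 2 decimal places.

19.20 inches.

5 rows / 1 inch = 5 rows per inch.
96 / 5 = 19.200 inches.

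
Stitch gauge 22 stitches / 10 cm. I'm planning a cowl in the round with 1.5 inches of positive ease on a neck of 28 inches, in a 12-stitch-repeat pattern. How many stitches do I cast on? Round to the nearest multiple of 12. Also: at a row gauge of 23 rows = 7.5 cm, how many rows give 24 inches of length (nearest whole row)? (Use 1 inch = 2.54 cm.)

Cast on 168 stitches; work 187 rows.

Finished = 28 + 1.5 = 29.5 inches.
29.5 inches × 2.54 = 74.93 cm.
22/10 = 2.2 sts per cm; 74.93 × 2.2 = 164.85 sts.
Nearest multiple of 12 → 168.
24 inches = 60.96 cm; × 3.067 = 186.94 → 187 rows.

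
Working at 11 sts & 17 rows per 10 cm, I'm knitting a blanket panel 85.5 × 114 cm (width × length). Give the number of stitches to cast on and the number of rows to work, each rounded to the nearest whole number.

Stitch gauge = 11/10 = 1.1 sts/cm; 85.5 × 1.1 = 94.05 → 94 sts.
Row gauge = 17/10 = 1.7 rows/cm; 114 × 1.7 = 193.80 → 194 rows.

Cast on 94 stitches and work 194 rows.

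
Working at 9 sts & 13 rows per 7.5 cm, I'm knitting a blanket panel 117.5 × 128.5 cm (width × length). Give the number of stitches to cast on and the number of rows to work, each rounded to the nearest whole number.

Cast on 141 stitches and work 223 rows.

Stitch gauge = 9/7.5 = 1.2 sts/cm; 117.5 × 1.2 = 141.00 → 141 sts.
Row gauge = 13/7.5 = 1.733 rows/cm; 128.5 × 1.733 = 222.73 → 223 rows.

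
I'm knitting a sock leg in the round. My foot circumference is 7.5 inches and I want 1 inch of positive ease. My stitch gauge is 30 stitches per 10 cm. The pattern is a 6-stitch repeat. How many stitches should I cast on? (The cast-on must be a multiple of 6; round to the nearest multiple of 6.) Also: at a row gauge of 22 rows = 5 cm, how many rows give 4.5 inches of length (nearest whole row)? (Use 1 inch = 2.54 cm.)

Cast on 66 stitches; work 50 rows.

Finished = 7.5 + 1 = 8.5 inches.
8.5 inches × 2.54 = 21.59 cm.
30/10 = 3 sts per cm; 21.59 × 3 = 64.77 sts.
Nearest multiple of 6 → 66.
4.5 inches = 11.43 cm; × 4.4 = 50.29 → 50 rows.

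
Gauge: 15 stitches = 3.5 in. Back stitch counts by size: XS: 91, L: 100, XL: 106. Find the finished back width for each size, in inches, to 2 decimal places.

15/3.5 = 4.286 sts per in.
XS: 91 / 4.286 = 21.233 → 21.23 in.
L: 100 / 4.286 = 23.333 → 23.33 in.
XL: 106 / 4.286 = 24.733 → 24.73 in.

XS 21.23 inches; L 23.33 inches; XL 24.73 inches.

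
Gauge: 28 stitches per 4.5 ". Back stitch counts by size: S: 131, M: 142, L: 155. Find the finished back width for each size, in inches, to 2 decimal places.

28/4.5 = 6.222 sts per in.
S: 131 / 6.222 = 21.054 → 21.05 in.
M: 142 / 6.222 = 22.821 → 22.82 in.
L: 155 / 6.222 = 24.911 → 24.91 in.

S 21.05 inches; M 22.82 inches; L 24.91 inches.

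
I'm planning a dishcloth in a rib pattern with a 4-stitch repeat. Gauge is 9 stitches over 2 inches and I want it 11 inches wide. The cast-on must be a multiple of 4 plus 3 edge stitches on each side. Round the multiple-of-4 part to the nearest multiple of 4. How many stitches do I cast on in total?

Cast on 50 stitches.

9 / 2 = 4.5 sts per inch.
11 × 4.5 = 49.50 sts.
Less 6 edge sts → 43.50 for the repeat.
Nearest multiple of 4: 44.
Add back 6 edge sts → 50.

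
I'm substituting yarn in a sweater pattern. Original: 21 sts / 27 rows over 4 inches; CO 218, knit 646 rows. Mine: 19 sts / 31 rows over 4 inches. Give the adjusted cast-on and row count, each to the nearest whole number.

Stitches: 218 × 19/21 = 197.24 → 197.
Rows: 646 × 31/27 = 741.70 → 742.

Cast on 197 stitches; work 742 rows.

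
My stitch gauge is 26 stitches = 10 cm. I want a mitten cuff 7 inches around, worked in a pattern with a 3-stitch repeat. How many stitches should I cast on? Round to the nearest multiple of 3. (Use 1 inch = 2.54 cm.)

CO 45 sts.

7 in = 7 × 2.54 = 17.78 cm.
26 / 10 = 2.6 sts/cm.
17.78 × 2.6 = 46.23 sts.
→ 45.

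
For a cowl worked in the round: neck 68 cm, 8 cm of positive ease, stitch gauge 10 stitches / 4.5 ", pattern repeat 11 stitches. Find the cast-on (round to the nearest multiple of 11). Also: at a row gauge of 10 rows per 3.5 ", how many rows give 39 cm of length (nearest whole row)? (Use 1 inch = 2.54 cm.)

Cast on 66 stitches; work 44 rows.

Finished = 68 + 8 = 76 cm.
76 cm × 1/2.54 = 29.92 inches.
10/4.5 = 2.222 sts per in; 29.92 × 2.222 = 66.49 sts.
Nearest multiple of 11 → 66.
39 cm = 15.35 inches; × 2.857 = 43.87 → 44 rows.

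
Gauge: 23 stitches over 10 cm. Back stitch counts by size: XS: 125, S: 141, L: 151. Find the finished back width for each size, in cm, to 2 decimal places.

XS 54.35 cm; S 61.30 cm; L 65.65 cm.

23/10 = 2.3 sts per cm.
XS: 125 / 2.3 = 54.348 → 54.35 cm.
S: 141 / 2.3 = 61.304 → 61.30 cm.
L: 151 / 2.3 = 65.652 → 65.65 cm.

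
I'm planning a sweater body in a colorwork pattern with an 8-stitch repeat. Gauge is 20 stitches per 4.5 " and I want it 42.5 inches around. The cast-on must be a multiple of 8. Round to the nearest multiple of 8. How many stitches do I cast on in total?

192 stitches.

20 / 4.5 = 4.444 sts per inch.
42.5 × 4.444 = 188.89 sts.
Nearest multiple of 8: 192.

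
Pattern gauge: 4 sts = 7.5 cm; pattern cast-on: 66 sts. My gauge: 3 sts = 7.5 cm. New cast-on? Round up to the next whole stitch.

Scale factor = 3 / 4 = 0.750.
66 × 3 / 4 = 49.50 sts.
→ 50 sts.

CO 50 sts.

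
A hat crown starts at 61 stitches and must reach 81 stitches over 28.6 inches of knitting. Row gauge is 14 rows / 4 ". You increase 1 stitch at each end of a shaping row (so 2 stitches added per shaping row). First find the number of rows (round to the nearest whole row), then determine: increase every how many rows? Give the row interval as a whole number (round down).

Increase every 10th row.

Rows = 28.6 × 3.5 = 100.1 → 100 rows.
Stitches to add: 20 → 10 shaping rows (at 2 st each).
100 / 10 = 10.00 → every 10 rows.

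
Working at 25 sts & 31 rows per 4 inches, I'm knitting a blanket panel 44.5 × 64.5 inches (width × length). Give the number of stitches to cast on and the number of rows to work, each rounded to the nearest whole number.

Cast on 278 stitches and work 500 rows.

Stitch gauge = 25/4 = 6.25 sts/in; 44.5 × 6.25 = 278.12 → 278 sts.
Row gauge = 31/4 = 7.75 rows/in; 64.5 × 7.75 = 499.88 → 500 rows.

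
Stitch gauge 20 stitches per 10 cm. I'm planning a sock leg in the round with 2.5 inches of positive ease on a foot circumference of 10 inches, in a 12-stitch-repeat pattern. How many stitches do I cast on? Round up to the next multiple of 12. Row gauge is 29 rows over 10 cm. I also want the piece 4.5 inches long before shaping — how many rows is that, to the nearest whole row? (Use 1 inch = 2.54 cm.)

Finished = 10 + 2.5 = 12.5 inches.
12.5 inches × 2.54 = 31.75 cm.
20/10 = 2 sts per cm; 31.75 × 2 = 63.50 sts.
Next multiple of 12 → 72.
4.5 inches = 11.43 cm; × 2.9 = 33.15 → 33 rows.

Cast on 72 stitches; work 33 rows.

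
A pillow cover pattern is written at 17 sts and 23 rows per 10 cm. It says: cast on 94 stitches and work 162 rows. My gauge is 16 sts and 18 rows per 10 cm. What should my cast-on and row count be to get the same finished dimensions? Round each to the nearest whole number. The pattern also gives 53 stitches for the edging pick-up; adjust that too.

Cast on 88 stitches; work 127 rows; edging pick-up 50 stitches.

Stitches: 94 × 16/17 = 88.47 → 88.
Rows: 162 × 18/23 = 126.78 → 127.
edging pick-up: 53 × 16/17 = 49.88 → 50.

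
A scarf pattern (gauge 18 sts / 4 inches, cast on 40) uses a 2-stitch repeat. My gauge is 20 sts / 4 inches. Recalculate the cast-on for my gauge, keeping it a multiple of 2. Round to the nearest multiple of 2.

40 × 20 / 18 = 44.44.
Nearest multiple of 2: 44.

CO 44 sts.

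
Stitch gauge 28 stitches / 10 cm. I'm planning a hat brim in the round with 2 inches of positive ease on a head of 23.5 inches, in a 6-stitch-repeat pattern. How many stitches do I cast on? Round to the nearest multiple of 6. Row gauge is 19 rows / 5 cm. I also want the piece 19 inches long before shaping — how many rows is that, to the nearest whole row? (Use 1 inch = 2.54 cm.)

Cast on 180 stitches; work 183 rows.

Finished = 23.5 + 2 = 25.5 inches.
25.5 inches × 2.54 = 64.77 cm.
28/10 = 2.8 sts per cm; 64.77 × 2.8 = 181.36 sts.
Nearest multiple of 6 → 180.
19 inches = 48.26 cm; × 3.8 = 183.39 → 183 rows.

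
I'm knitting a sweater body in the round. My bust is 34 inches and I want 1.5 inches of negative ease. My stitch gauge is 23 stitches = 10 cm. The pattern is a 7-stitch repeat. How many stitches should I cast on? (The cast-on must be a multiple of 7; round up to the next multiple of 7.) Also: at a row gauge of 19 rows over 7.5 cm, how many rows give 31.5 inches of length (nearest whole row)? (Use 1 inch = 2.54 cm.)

Finished = 34 − 1.5 = 32.5 inches.
32.5 inches × 2.54 = 82.55 cm.
23/10 = 2.3 sts per cm; 82.55 × 2.3 = 189.87 sts.
Next multiple of 7 → 196.
31.5 inches = 80.01 cm; × 2.533 = 202.69 → 203 rows.

Cast on 196 stitches; work 203 rows.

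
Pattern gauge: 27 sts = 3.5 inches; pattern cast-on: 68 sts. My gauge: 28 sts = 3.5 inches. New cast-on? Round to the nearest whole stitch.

Scale factor = 28 / 27 = 1.037.
68 × 28 / 27 = 70.52 sts.
→ 71 sts.

CO 71 sts.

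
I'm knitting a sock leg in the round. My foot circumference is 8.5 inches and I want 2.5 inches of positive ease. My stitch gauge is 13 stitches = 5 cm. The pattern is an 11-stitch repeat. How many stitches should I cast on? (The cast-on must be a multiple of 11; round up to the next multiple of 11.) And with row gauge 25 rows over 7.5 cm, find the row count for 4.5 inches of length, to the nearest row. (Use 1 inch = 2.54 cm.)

Finished = 8.5 + 2.5 = 11 inches.
11 inches × 2.54 = 27.94 cm.
13/5 = 2.6 sts per cm; 27.94 × 2.6 = 72.64 sts.
Next multiple of 11 → 77.
4.5 inches = 11.43 cm; × 3.333 = 38.10 → 38 rows.

Cast on 77 stitches; work 38 rows.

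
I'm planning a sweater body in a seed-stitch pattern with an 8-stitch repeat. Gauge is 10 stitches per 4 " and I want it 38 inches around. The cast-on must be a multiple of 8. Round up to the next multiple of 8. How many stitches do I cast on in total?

10 / 4 = 2.5 sts per inch.
38 × 2.5 = 95.00 sts.
Next multiple of 8: 96.

Cast on 96 stitches.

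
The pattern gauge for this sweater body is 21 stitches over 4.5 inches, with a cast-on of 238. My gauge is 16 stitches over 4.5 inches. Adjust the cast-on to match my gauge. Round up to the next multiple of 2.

Cast on 182 stitches.

Scale factor = 16 / 21 = 0.762.
238 × 16 / 21 = 181.33 sts.
→ 182 sts.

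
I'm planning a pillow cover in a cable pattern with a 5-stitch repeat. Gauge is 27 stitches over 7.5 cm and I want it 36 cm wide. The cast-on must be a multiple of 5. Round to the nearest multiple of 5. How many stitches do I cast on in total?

CO 130 sts.

27 / 7.5 = 3.6 sts per cm.
36 × 3.6 = 129.60 sts.
Nearest multiple of 5: 130.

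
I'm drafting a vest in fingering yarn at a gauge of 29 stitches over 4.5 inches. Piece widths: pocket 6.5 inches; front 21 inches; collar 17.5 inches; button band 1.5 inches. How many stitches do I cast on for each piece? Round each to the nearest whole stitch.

Rate = 29/4.5 = 6.444 sts per in.
pocket: 6.5 × 6.444 = 41.89 → 42.
front: 21 × 6.444 = 135.33 → 135.
collar: 17.5 × 6.444 = 112.78 → 113.
button band: 1.5 × 6.444 = 9.67 → 10.

pocket 42; front 135; collar 113; button band 10.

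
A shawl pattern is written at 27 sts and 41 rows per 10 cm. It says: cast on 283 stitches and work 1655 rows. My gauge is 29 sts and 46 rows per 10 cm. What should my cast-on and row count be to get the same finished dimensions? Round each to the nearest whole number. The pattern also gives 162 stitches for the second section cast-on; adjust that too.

Cast on 304 stitches; work 1857 rows; second section cast-on 174 stitches.

Stitches: 283 × 29/27 = 303.96 → 304.
Rows: 1655 × 46/41 = 1856.83 → 1857.
second section cast-on: 162 × 29/27 = 174.00 → 174.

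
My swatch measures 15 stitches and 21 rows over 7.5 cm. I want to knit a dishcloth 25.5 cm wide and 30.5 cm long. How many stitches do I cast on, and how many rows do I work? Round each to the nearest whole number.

Cast on 51 stitches and work 85 rows.

Stitch gauge = 15/7.5 = 2 sts/cm; 25.5 × 2 = 51.00 → 51 sts.
Row gauge = 21/7.5 = 2.8 rows/cm; 30.5 × 2.8 = 85.40 → 85 rows.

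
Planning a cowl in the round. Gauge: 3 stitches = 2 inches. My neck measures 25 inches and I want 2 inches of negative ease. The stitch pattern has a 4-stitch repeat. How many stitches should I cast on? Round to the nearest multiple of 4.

36 stitches.

Finished = 25 − 2 = 23 inches.
3 / 2 = 1.5 sts/in.
23 × 1.5 = 34.50 sts.
Nearest multiple of 4: 36.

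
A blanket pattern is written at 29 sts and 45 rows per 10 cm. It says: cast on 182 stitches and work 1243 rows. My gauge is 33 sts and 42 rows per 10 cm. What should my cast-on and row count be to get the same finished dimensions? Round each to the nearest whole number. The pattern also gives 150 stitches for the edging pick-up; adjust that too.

Cast on 207 stitches; work 1160 rows; edging pick-up 171 stitches.

Stitches: 182 × 33/29 = 207.10 → 207.
Rows: 1243 × 42/45 = 1160.13 → 1160.
edging pick-up: 150 × 33/29 = 170.69 → 171.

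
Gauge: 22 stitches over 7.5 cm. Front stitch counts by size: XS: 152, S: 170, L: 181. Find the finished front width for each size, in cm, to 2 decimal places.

22/7.5 = 2.933 sts per cm.
XS: 152 / 2.933 = 51.818 → 51.82 cm.
S: 170 / 2.933 = 57.955 → 57.95 cm.
L: 181 / 2.933 = 61.705 → 61.70 cm.

XS 51.82 cm; S 57.95 cm; L 61.70 cm.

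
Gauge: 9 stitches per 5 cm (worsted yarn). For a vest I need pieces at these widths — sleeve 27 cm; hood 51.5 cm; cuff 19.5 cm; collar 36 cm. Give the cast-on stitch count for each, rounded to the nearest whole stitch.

Rate = 9/5 = 1.8 sts per cm.
sleeve: 27 × 1.8 = 48.60 → 49.
hood: 51.5 × 1.8 = 92.70 → 93.
cuff: 19.5 × 1.8 = 35.10 → 35.
collar: 36 × 1.8 = 64.80 → 65.

sleeve 49; hood 93; cuff 35; collar 65.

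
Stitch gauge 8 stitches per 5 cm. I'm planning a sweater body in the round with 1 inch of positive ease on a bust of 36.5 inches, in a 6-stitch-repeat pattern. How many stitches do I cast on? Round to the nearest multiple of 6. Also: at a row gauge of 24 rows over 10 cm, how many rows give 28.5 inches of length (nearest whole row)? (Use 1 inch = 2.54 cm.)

Finished = 36.5 + 1 = 37.5 inches.
37.5 inches × 2.54 = 95.25 cm.
8/5 = 1.6 sts per cm; 95.25 × 1.6 = 152.40 sts.
Nearest multiple of 6 → 150.
28.5 inches = 72.39 cm; × 2.4 = 173.74 → 174 rows.

Cast on 150 stitches; work 174 rows.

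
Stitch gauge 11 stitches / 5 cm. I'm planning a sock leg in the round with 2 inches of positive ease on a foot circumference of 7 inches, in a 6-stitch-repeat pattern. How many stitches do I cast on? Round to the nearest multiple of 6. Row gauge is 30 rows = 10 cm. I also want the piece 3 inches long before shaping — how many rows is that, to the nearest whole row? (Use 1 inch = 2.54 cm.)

Finished = 7 + 2 = 9 inches.
9 inches × 2.54 = 22.86 cm.
11/5 = 2.2 sts per cm; 22.86 × 2.2 = 50.29 sts.
Nearest multiple of 6 → 48.
3 inches = 7.62 cm; × 3 = 22.86 → 23 rows.

Cast on 48 stitches; work 23 rows.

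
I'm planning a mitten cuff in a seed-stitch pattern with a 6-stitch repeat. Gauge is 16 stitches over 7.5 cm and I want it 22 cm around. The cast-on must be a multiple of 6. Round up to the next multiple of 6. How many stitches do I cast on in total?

16 / 7.5 = 2.133 sts per cm.
22 × 2.133 = 46.93 sts.
Next multiple of 6: 48.

48 stitches.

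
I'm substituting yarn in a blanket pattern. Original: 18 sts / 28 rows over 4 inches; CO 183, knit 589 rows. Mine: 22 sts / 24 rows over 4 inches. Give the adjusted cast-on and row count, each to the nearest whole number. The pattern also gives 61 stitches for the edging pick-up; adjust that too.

Cast on 224 stitches; work 505 rows; edging pick-up 75 stitches.

Stitches: 183 × 22/18 = 223.67 → 224.
Rows: 589 × 24/28 = 504.86 → 505.
edging pick-up: 61 × 22/18 = 74.56 → 75.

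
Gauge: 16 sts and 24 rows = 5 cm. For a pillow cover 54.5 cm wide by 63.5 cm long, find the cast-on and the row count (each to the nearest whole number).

Cast on 174 stitches and work 305 rows.

Stitch gauge = 16/5 = 3.2 sts/cm; 54.5 × 3.2 = 174.40 → 174 sts.
Row gauge = 24/5 = 4.8 rows/cm; 63.5 × 4.8 = 304.80 → 305 rows.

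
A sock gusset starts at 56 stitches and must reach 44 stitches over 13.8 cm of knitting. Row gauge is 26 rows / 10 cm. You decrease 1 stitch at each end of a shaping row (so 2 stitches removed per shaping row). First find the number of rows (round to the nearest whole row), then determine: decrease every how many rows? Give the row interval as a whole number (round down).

Rows = 13.8 × 2.6 = 35.9 → 36 rows.
Stitches to remove: 12 → 6 shaping rows (at 2 st each).
36 / 6 = 6.00 → every 6 rows.

Decrease every 6th row.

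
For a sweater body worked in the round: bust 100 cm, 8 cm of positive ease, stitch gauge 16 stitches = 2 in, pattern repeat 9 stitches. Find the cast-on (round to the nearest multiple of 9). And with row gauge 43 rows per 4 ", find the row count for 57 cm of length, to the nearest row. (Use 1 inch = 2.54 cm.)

Finished = 100 + 8 = 108 cm.
108 cm × 1/2.54 = 42.52 inches.
16/2 = 8 sts per in; 42.52 × 8 = 340.16 sts.
Nearest multiple of 9 → 342.
57 cm = 22.44 inches; × 10.75 = 241.24 → 241 rows.

Cast on 342 stitches; work 241 rows.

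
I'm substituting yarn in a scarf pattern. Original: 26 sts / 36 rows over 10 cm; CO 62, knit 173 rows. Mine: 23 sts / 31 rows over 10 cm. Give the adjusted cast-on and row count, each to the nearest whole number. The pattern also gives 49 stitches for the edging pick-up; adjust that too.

Cast on 55 stitches; work 149 rows; edging pick-up 43 stitches.

Stitches: 62 × 23/26 = 54.85 → 55.
Rows: 173 × 31/36 = 148.97 → 149.
edging pick-up: 49 × 23/26 = 43.35 → 43.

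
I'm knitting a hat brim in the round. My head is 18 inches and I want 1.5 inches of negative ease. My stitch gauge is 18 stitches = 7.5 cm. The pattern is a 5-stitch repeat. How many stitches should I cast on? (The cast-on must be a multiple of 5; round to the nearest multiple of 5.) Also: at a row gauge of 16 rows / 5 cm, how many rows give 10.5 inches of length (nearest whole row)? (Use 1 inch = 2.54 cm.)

Cast on 100 stitches; work 85 rows.

Finished = 18 − 1.5 = 16.5 inches.
16.5 inches × 2.54 = 41.91 cm.
18/7.5 = 2.4 sts per cm; 41.91 × 2.4 = 100.58 sts.
Nearest multiple of 5 → 100.
10.5 inches = 26.67 cm; × 3.2 = 85.34 → 85 rows.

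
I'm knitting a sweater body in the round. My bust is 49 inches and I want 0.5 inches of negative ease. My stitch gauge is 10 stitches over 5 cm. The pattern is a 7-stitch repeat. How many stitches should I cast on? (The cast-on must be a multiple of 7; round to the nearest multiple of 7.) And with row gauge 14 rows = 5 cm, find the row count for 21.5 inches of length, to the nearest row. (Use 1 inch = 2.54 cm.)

Cast on 245 stitches; work 153 rows.

Finished = 49 − 0.5 = 48.5 inches.
48.5 inches × 2.54 = 123.19 cm.
10/5 = 2 sts per cm; 123.19 × 2 = 246.38 sts.
Nearest multiple of 7 → 245.
21.5 inches = 54.61 cm; × 2.8 = 152.91 → 153 rows.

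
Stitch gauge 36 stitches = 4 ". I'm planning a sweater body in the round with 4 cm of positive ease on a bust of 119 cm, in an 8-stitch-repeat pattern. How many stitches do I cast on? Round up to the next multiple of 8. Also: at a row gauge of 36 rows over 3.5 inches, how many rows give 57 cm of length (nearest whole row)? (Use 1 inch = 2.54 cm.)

Cast on 440 stitches; work 231 rows.

Finished = 119 + 4 = 123 cm.
123 cm × 1/2.54 = 48.43 inches.
36/4 = 9 sts per in; 48.43 × 9 = 435.83 sts.
Next multiple of 8 → 440.
57 cm = 22.44 inches; × 10.286 = 230.82 → 231 rows.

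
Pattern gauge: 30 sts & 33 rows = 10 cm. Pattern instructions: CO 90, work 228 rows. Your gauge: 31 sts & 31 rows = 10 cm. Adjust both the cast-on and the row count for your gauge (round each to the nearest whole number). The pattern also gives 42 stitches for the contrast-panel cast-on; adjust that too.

Stitches: 90 × 31/30 = 93.00 → 93.
Rows: 228 × 31/33 = 214.18 → 214.
contrast-panel cast-on: 42 × 31/30 = 43.40 → 43.

Cast on 93 stitches; work 214 rows; contrast-panel cast-on 43 stitches.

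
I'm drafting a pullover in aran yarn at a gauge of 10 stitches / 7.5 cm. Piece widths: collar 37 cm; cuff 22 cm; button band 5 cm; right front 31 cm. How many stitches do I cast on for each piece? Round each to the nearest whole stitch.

collar 49; cuff 29; button band 7; right front 41.

Rate = 10/7.5 = 1.333 sts per cm.
collar: 37 × 1.333 = 49.33 → 49.
cuff: 22 × 1.333 = 29.33 → 29.
button band: 5 × 1.333 = 6.67 → 7.
right front: 31 × 1.333 = 41.33 → 41.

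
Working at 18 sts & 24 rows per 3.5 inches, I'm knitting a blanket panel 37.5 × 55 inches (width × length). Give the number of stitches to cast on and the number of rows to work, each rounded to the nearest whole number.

Stitch gauge = 18/3.5 = 5.143 sts/in; 37.5 × 5.143 = 192.86 → 193 sts.
Row gauge = 24/3.5 = 6.857 rows/in; 55 × 6.857 = 377.14 → 377 rows.

Cast on 193 stitches and work 377 rows.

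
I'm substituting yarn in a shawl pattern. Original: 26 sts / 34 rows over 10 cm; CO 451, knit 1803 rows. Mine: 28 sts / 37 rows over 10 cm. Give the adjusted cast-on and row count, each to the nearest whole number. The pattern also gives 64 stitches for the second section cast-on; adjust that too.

Stitches: 451 × 28/26 = 485.69 → 486.
Rows: 1803 × 37/34 = 1962.09 → 1962.
second section cast-on: 64 × 28/26 = 68.92 → 69.

Cast on 486 stitches; work 1962 rows; second section cast-on 69 stitches.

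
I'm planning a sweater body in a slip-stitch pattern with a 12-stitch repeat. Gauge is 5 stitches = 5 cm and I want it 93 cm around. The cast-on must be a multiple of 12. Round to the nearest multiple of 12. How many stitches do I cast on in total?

Cast on 96 stitches.

5 / 5 = 1 sts per cm.
93 × 1 = 93.00 sts.
Nearest multiple of 12: 96.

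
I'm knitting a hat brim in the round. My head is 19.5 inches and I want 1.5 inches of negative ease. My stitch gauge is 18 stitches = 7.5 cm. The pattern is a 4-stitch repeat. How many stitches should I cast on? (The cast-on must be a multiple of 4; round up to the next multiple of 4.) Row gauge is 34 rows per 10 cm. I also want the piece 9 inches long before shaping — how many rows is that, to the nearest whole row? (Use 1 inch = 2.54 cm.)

Finished = 19.5 − 1.5 = 18 inches.
18 inches × 2.54 = 45.72 cm.
18/7.5 = 2.4 sts per cm; 45.72 × 2.4 = 109.73 sts.
Next multiple of 4 → 112.
9 inches = 22.86 cm; × 3.4 = 77.72 → 78 rows.

Cast on 112 stitches; work 78 rows.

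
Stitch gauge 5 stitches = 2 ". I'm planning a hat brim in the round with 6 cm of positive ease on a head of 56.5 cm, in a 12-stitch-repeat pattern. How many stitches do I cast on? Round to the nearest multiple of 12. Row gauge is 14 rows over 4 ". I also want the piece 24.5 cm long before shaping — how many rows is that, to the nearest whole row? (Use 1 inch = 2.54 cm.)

Finished = 56.5 + 6 = 62.5 cm.
62.5 cm × 1/2.54 = 24.61 inches.
5/2 = 2.5 sts per in; 24.61 × 2.5 = 61.52 sts.
Nearest multiple of 12 → 60.
24.5 cm = 9.65 inches; × 3.5 = 33.76 → 34 rows.

Cast on 60 stitches; work 34 rows.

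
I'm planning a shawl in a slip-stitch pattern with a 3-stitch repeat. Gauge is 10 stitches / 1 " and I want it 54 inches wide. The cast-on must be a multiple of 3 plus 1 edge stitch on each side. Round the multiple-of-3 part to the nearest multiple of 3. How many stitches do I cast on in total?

10 / 1 = 10 sts per inch.
54 × 10 = 540.00 sts.
Less 2 edge sts → 538.00 for the repeat.
Nearest multiple of 3: 537.
Add back 2 edge sts → 539.

CO 539 sts.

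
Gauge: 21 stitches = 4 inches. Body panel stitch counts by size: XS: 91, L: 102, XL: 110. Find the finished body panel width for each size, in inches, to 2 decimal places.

21/4 = 5.25 sts per in.
XS: 91 / 5.25 = 17.333 → 17.33 in.
L: 102 / 5.25 = 19.429 → 19.43 in.
XL: 110 / 5.25 = 20.952 → 20.95 in.

XS 17.33 inches; L 19.43 inches; XL 20.95 inches.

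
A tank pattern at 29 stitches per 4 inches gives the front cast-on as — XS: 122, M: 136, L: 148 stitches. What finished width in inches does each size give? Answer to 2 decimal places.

XS 16.83 inches; M 18.76 inches; L 20.41 inches.

29/4 = 7.25 sts per in.
XS: 122 / 7.25 = 16.828 → 16.83 in.
M: 136 / 7.25 = 18.759 → 18.76 in.
L: 148 / 7.25 = 20.414 → 20.41 in.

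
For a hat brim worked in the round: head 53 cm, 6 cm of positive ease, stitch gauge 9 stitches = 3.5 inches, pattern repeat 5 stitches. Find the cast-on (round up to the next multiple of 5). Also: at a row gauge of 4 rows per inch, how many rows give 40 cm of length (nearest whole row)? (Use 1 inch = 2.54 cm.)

Finished = 53 + 6 = 59 cm.
59 cm × 1/2.54 = 23.23 inches.
9/3.5 = 2.571 sts per in; 23.23 × 2.571 = 59.73 sts.
Next multiple of 5 → 60.
40 cm = 15.75 inches; × 4 = 62.99 → 63 rows.

Cast on 60 stitches; work 63 rows.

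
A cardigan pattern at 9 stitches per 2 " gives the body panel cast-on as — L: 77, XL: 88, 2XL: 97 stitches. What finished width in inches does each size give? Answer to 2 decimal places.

L 17.11 inches; XL 19.56 inches; 2XL 21.56 inches.

9/2 = 4.5 sts per in.
L: 77 / 4.5 = 17.111 → 17.11 in.
XL: 88 / 4.5 = 19.556 → 19.56 in.
2XL: 97 / 4.5 = 21.556 → 21.56 in.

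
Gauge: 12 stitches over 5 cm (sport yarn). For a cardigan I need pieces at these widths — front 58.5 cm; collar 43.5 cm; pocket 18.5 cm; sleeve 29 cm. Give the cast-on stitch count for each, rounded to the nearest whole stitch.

front 140; collar 104; pocket 44; sleeve 70.

Rate = 12/5 = 2.4 sts per cm.
front: 58.5 × 2.4 = 140.40 → 140.
collar: 43.5 × 2.4 = 104.40 → 104.
pocket: 18.5 × 2.4 = 44.40 → 44.
sleeve: 29 × 2.4 = 69.60 → 70.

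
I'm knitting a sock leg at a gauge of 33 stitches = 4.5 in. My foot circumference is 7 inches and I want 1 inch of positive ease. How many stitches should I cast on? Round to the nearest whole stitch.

CO 59 sts.

Finished = 7 + 1 = 8 in.
33 / 4.5 = 7.333 sts per inch.
8.00 × 7.333 = 58.67 sts.
→ 59 sts.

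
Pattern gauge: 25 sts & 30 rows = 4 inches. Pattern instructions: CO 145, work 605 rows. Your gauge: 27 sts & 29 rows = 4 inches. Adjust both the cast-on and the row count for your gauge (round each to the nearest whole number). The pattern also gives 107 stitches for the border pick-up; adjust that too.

Stitches: 145 × 27/25 = 156.60 → 157.
Rows: 605 × 29/30 = 584.83 → 585.
border pick-up: 107 × 27/25 = 115.56 → 116.

Cast on 157 stitches; work 585 rows; border pick-up 116 stitches.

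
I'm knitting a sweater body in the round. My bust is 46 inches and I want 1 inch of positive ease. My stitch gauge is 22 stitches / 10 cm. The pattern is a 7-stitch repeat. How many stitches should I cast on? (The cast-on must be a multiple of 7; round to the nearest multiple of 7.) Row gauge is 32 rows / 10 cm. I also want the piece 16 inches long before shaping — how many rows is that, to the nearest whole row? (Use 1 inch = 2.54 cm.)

Cast on 266 stitches; work 130 rows.

Finished = 46 + 1 = 47 inches.
47 inches × 2.54 = 119.38 cm.
22/10 = 2.2 sts per cm; 119.38 × 2.2 = 262.64 sts.
Nearest multiple of 7 → 266.
16 inches = 40.64 cm; × 3.2 = 130.05 → 130 rows.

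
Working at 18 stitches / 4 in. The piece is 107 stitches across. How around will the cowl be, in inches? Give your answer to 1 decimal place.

18 stitches / 4 inch = 4.5 stitches per inch.
107 / 4.5 = 23.78 inches.

23.8 inches.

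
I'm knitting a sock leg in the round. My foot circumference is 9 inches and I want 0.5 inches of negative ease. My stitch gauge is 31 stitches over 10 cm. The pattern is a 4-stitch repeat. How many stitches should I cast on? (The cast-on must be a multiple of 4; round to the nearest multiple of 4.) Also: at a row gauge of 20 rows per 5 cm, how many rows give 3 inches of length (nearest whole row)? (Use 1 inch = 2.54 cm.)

Finished = 9 − 0.5 = 8.5 inches.
8.5 inches × 2.54 = 21.59 cm.
31/10 = 3.1 sts per cm; 21.59 × 3.1 = 66.93 sts.
Nearest multiple of 4 → 68.
3 inches = 7.62 cm; × 4 = 30.48 → 30 rows.

Cast on 68 stitches; work 30 rows.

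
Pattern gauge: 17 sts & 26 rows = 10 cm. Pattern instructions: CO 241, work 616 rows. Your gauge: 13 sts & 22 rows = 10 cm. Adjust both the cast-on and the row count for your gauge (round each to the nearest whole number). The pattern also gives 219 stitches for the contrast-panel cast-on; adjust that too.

Stitches: 241 × 13/17 = 184.29 → 184.
Rows: 616 × 22/26 = 521.23 → 521.
contrast-panel cast-on: 219 × 13/17 = 167.47 → 167.

Cast on 184 stitches; work 521 rows; contrast-panel cast-on 167 stitches.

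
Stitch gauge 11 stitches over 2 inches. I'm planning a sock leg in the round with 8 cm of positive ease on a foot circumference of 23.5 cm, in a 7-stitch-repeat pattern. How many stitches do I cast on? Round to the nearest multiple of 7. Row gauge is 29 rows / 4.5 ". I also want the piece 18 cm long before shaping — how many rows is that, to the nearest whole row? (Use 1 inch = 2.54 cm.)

Cast on 70 stitches; work 46 rows.

Finished = 23.5 + 8 = 31.5 cm.
31.5 cm × 1/2.54 = 12.40 inches.
11/2 = 5.5 sts per in; 12.40 × 5.5 = 68.21 sts.
Nearest multiple of 7 → 70.
18 cm = 7.09 inches; × 6.444 = 45.67 → 46 rows.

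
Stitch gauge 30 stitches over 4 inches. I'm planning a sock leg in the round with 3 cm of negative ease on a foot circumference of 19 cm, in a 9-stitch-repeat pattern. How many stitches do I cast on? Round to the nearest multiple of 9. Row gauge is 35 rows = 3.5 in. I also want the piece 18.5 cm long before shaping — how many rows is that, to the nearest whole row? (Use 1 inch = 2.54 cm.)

Cast on 45 stitches; work 73 rows.

Finished = 19 − 3 = 16 cm.
16 cm × 1/2.54 = 6.30 inches.
30/4 = 7.5 sts per in; 6.30 × 7.5 = 47.24 sts.
Nearest multiple of 9 → 45.
18.5 cm = 7.28 inches; × 10 = 72.83 → 73 rows.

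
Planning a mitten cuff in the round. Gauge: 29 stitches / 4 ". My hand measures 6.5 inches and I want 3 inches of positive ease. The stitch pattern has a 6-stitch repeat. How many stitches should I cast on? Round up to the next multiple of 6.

Finished = 6.5 + 3 = 9.5 inches.
29 / 4 = 7.25 sts/in.
9.5 × 7.25 = 68.88 sts.
Next multiple of 6: 72.

CO 72 sts.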